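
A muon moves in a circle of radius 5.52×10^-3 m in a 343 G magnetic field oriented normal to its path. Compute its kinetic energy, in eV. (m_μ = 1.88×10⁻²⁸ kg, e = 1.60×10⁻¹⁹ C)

v = qBr/m = (1×1.60×10^-19)(0.0343)(5.52×10^-3) / (1.88×10^-28) = 1.61×10^5 m/s.
K = ½mv² = 0.5·(1.88×10^-28)·(1.61×10^5)² = 2.44×10^-18 J = 15.3 eV.

K ≈ 15.3 eV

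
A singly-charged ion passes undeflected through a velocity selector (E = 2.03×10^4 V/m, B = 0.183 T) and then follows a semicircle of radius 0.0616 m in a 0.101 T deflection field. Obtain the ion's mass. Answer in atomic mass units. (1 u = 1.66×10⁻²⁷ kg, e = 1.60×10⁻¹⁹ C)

v = E/B₁ = 1.11×10^5 m/s.
From r = mv/(qB₂), m = qB₂r/v = (1×1.60×10^-19)(0.101)(0.0616) / (1.11×10^5) = 8.97×10^-27 kg.
In atomic mass units: m = 8.97×10^-27 / 1.66×10^-27 = 5.41 u.

m ≈ 5.41 u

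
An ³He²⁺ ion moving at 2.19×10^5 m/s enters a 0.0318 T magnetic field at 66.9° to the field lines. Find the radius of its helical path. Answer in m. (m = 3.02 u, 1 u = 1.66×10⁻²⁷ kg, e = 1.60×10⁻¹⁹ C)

Only the perpendicular component v⊥ = v sin66.9° = 2.01×10^5 m/s is bent by the field.
r = m v⊥ /(qB) = (5.01×10^-27)(2.01×10^5) / [(2×1.60×10^-19)(0.0318)] = 0.0992 m.

r ≈ 0.0992 m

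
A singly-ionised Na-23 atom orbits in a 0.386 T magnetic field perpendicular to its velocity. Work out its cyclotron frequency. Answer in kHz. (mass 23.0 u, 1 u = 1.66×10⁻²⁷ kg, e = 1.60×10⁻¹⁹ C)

f = qB/(2πm) = (1×1.60×10^-19)(0.386) / [2π(3.82×10^-26)] = 2.57×10^5 Hz.

f ≈ 257 kHz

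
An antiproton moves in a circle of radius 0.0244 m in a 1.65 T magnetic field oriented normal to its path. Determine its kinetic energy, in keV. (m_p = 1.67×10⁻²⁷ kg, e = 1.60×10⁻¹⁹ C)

K ≈ 77.6 keV

v = qBr/m = (1×1.60×10^-19)(1.65)(0.0244) / (1.67×10^-27) = 3.86×10^6 m/s.
K = ½mv² = 0.5·(1.67×10^-27)·(3.86×10^6)² = 1.24×10^-14 J = 77.6 keV.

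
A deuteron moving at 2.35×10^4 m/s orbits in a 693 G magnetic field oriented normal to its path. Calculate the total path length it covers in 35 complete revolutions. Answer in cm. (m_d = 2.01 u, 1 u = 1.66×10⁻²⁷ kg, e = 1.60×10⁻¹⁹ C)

r = mv/(qB) = 7.07×10^-3 m, so one revolution covers 2πr = 0.0444 m.
In 35 revolutions: L = 35·2πr = 1.56 m.

L ≈ 156 cm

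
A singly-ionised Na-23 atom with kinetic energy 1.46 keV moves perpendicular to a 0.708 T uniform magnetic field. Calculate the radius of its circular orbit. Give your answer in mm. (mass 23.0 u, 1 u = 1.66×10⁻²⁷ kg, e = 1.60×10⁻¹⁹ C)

r ≈ 37.3 mm

Convert the energy: K = 1.46 keV = 2.34×10^-16 J.
v = √(2K/m) = √(2·2.34×10^-16/3.82×10^-26) = 1.11×10^5 m/s.
r = mv/(qB) = (3.82×10^-26)(1.11×10^5) / [(1×1.60×10^-19)(0.708)] = 0.0373 m.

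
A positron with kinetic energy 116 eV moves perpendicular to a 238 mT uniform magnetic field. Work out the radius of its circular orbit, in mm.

Convert the energy: K = 116 eV = 1.86×10^-17 J.
v = √(2K/m) = √(2·1.86×10^-17/9.11×10^-31) = 6.38×10^6 m/s.
r = mv/(qB) = (9.11×10^-31)(6.38×10^6) / [(1×1.60×10^-19)(0.238)] = 1.53×10^-4 m.

r ≈ 0.153 mm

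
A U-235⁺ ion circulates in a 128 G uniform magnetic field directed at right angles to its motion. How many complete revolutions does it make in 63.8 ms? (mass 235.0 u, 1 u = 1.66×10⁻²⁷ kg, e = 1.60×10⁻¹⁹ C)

N = 53

T = 2πm/(qB) = 2π(3.901×10^-25) / [(1×1.60×10^-19)(0.0128)] = 1.1968×10^-3 s.
N = t/T = 0.0638 / 1.1968×10^-3 ≈ 53.31, so 53 complete revolutions.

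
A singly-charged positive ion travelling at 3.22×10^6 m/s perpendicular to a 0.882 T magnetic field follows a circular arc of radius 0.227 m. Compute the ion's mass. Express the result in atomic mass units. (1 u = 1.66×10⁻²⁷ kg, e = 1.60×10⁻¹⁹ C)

m ≈ 5.99 u

qvB = mv²/r ⇒ m = qBr/v.
m = (1×1.60×10^-19)(0.882)(0.227) / (3.22×10^6) = 9.95×10^-27 kg = 5.99 u.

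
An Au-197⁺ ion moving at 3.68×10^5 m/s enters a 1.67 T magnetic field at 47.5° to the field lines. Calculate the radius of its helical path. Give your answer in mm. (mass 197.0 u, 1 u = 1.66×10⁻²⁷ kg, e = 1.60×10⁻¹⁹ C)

Only the perpendicular component v⊥ = v sin47.5° = 2.71×10^5 m/s is bent by the field.
r = m v⊥ /(qB) = (3.27×10^-25)(2.71×10^5) / [(1×1.60×10^-19)(1.67)] = 0.332 m.

r ≈ 332 mm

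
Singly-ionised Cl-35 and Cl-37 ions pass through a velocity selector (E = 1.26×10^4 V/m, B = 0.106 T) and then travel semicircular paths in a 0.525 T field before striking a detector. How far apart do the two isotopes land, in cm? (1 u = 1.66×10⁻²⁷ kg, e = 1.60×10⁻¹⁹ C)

Both emerge at v = E/B₁ = 1.19×10^5 m/s.
r = mv/(qB₂), so r₁ = 0.08222 m and r₂ = 0.08692 m, giving Δr = 4.70×10^-3 m.
After a semicircle each ion lands a diameter 2r from the entry slit, so the separation is 2Δr = 9.40×10^-3 m.

Δd ≈ 0.940 cm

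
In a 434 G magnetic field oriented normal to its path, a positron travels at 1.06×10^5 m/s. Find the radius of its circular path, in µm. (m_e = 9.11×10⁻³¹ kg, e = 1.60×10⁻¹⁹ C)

The magnetic force provides the centripetal force: qvB = mv²/r, so r = mv/(qB).
r = (9.11×10^-31 kg)(1.06×10^5 m/s) / [(1×1.60×10^-19 C)(0.0434 T)] = 1.39×10^-5 m.

r ≈ 13.9 µm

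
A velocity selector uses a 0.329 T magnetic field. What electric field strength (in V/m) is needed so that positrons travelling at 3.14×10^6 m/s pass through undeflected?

qE = qvB ⇒ E = vB = (3.14×10^6)(0.329) = 1.03×10^6 V/m.

E ≈ 1.03×10^6 V/m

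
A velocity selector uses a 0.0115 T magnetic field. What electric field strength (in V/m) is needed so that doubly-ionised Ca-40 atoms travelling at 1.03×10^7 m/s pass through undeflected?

E ≈ 1.18×10^5 V/m

qE = qvB ⇒ E = vB = (1.03×10^7)(0.0115) = 1.18×10^5 V/m.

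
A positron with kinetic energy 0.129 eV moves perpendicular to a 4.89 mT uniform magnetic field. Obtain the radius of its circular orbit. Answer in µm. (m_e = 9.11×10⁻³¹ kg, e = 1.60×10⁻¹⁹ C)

Convert the energy: K = 0.129 eV = 2.06×10^-20 J.
v = √(2K/m) = √(2·2.06×10^-20/9.11×10^-31) = 2.13×10^5 m/s.
r = mv/(qB) = (9.11×10^-31)(2.13×10^5) / [(1×1.60×10^-19)(4.89×10^-3)] = 2.48×10^-4 m.

r ≈ 248 µm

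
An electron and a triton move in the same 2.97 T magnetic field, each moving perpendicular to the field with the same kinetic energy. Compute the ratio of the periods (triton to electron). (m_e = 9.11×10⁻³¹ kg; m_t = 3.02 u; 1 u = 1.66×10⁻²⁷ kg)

ratio ≈ 5500

T = 2πm/(qB) is independent of speed, so T₂/T₁ = (m₂/q₂)/(m₁/q₁).
T_{triton}/T_{electron} = (5.01×10^-27/1e) / (9.11×10^-31/1e) = 5500.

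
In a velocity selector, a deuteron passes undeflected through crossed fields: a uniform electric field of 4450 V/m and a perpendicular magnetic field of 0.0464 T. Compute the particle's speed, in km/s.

v ≈ 95.9 km/s

For zero net force, qE = qvB, so v = E/B.
v = (4450) / (0.0464) = 9.59×10^4 m/s.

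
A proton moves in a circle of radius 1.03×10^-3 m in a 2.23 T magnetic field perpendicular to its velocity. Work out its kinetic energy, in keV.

v = qBr/m = (1×1.60×10^-19)(2.23)(1.03×10^-3) / (1.67×10^-27) = 2.20×10^5 m/s.
K = ½mv² = 0.5·(1.67×10^-27)·(2.20×10^5)² = 4.04×10^-17 J = 0.253 keV.

K ≈ 0.253 keV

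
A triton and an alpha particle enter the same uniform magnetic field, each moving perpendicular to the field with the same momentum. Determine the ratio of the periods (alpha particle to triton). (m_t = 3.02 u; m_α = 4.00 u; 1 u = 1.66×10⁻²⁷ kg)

T = 2πm/(qB) is independent of speed, so T₂/T₁ = (m₂/q₂)/(m₁/q₁).
T_{alpha particle}/T_{triton} = (6.64×10^-27/2e) / (5.01×10^-27/1e) = 0.662.

ratio ≈ 0.662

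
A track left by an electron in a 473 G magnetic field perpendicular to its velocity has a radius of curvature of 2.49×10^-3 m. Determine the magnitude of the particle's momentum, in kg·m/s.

Since qvB = mv²/r, the momentum p = mv = qBr.
p = (1×1.60×10^-19)(0.0473)(2.49×10^-3) = 1.88×10^-23 kg·m/s.

p ≈ 1.88×10^-23 kg·m/s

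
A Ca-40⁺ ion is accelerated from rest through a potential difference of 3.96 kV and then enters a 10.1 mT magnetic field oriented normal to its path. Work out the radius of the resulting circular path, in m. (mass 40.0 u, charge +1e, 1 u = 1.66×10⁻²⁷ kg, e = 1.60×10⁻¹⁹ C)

r ≈ 5.68 m

The kinetic energy gained is K = qV = (1×1.60×10^-19)(3960) = 6.34×10^-16 J.
v = √(2K/m) = 1.38×10^5 m/s.
r = mv/(qB) = (6.64×10^-26)(1.38×10^5) / [(1×1.60×10^-19)(0.0101)] = 5.68 m.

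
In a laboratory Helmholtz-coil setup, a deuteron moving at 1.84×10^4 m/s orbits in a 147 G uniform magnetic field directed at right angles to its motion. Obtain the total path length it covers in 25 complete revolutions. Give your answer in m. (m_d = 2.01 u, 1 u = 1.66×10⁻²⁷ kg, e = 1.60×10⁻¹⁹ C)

L ≈ 4.10 m

r = mv/(qB) = 0.0261 m, so one revolution covers 2πr = 0.164 m.
In 25 revolutions: L = 25·2πr = 4.10 m.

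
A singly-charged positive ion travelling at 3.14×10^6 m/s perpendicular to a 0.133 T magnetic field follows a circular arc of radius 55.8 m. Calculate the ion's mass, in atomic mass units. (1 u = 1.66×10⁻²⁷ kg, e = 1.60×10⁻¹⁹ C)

qvB = mv²/r ⇒ m = qBr/v.
m = (1×1.60×10^-19)(0.133)(55.8) / (3.14×10^6) = 3.78×10^-25 kg = 228 u.

m ≈ 228 u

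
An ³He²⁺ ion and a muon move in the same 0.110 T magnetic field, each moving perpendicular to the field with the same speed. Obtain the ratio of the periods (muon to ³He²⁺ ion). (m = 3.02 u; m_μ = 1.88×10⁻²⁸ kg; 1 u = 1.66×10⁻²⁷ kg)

T = 2πm/(qB) is independent of speed, so T₂/T₁ = (m₂/q₂)/(m₁/q₁).
T_{muon}/T_{³He²⁺ ion} = (1.88×10^-28/1e) / (5.01×10^-27/2e) = 0.0750.

ratio ≈ 0.0750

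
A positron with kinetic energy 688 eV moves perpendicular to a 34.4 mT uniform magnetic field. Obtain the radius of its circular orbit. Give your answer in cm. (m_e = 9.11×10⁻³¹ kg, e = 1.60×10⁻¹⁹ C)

r ≈ 0.257 cm

Convert the energy: K = 688 eV = 1.10×10^-16 J.
v = √(2K/m) = √(2·1.10×10^-16/9.11×10^-31) = 1.55×10^7 m/s.
r = mv/(qB) = (9.11×10^-31)(1.55×10^7) / [(1×1.60×10^-19)(0.0344)] = 2.57×10^-3 m.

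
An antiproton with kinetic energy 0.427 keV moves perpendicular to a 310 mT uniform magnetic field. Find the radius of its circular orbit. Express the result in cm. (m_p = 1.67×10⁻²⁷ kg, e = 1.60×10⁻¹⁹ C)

r ≈ 0.963 cm

Convert the energy: K = 0.427 keV = 6.83×10^-17 J.
v = √(2K/m) = √(2·6.83×10^-17/1.67×10^-27) = 2.86×10^5 m/s.
r = mv/(qB) = (1.67×10^-27)(2.86×10^5) / [(1×1.60×10^-19)(0.310)] = 9.63×10^-3 m.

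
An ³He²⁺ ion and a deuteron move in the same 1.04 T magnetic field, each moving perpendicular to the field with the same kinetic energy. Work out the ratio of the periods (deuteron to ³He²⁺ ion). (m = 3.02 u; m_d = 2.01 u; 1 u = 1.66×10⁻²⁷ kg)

ratio ≈ 1.33

T = 2πm/(qB) is independent of speed, so T₂/T₁ = (m₂/q₂)/(m₁/q₁).
T_{deuteron}/T_{³He²⁺ ion} = (3.34×10^-27/1e) / (5.01×10^-27/2e) = 1.33.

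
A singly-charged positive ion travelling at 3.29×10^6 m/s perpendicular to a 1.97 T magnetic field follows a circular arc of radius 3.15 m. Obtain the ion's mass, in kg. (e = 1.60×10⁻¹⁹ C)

qvB = mv²/r ⇒ m = qBr/v.
m = (1×1.60×10^-19)(1.97)(3.15) / (3.29×10^6) = 3.02×10^-25 kg.

m ≈ 3.02×10^-25 kg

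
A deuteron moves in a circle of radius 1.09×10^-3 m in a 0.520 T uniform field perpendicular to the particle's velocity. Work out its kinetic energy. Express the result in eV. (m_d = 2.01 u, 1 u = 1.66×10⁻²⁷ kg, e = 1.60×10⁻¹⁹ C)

K ≈ 7.70 eV

v = qBr/m = (1×1.60×10^-19)(0.520)(1.09×10^-3) / (3.34×10^-27) = 2.72×10^4 m/s.
K = ½mv² = 0.5·(3.34×10^-27)·(2.72×10^4)² = 1.23×10^-18 J = 7.70 eV.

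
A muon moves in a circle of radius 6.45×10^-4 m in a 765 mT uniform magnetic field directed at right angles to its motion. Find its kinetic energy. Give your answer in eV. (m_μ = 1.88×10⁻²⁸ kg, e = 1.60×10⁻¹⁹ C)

K ≈ 104 eV

v = qBr/m = (1×1.60×10^-19)(0.765)(6.45×10^-4) / (1.88×10^-28) = 4.20×10^5 m/s.
K = ½mv² = 0.5·(1.88×10^-28)·(4.20×10^5)² = 1.66×10^-17 J = 104 eV.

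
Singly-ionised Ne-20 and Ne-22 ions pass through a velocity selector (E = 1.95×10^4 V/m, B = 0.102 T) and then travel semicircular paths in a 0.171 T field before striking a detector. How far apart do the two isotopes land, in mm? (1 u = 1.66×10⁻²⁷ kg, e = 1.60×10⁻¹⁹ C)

Both emerge at v = E/B₁ = 1.91×10^5 m/s.
r = mv/(qB₂), so r₁ = 0.2320 m and r₂ = 0.2552 m, giving Δr = 0.0232 m.
After a semicircle each ion lands a diameter 2r from the entry slit, so the separation is 2Δr = 0.0464 m.

Δd ≈ 46.4 mm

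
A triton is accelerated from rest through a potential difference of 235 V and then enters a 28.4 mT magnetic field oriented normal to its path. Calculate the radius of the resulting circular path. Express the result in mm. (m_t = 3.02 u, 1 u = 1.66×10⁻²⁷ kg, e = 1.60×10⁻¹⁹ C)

r ≈ 135 mm

The kinetic energy gained is K = qV = (1×1.60×10^-19)(235) = 3.76×10^-17 J.
v = √(2K/m) = 1.22×10^5 m/s.
r = mv/(qB) = (5.01×10^-27)(1.22×10^5) / [(1×1.60×10^-19)(0.0284)] = 0.135 m.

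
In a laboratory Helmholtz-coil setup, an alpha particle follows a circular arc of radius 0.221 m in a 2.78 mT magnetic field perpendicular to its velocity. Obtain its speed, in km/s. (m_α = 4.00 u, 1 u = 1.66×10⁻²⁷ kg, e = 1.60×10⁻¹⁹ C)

v ≈ 29.6 km/s

From qvB = mv²/r, v = qBr/m.
v = (2×1.60×10^-19)(2.78×10^-3)(0.221) / (6.64×10^-27) = 2.96×10^4 m/s.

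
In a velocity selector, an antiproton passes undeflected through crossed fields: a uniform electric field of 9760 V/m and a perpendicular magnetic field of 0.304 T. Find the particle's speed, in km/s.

For zero net force, qE = qvB, so v = E/B.
v = (9760) / (0.304) = 3.21×10^4 m/s.

v ≈ 32.1 km/s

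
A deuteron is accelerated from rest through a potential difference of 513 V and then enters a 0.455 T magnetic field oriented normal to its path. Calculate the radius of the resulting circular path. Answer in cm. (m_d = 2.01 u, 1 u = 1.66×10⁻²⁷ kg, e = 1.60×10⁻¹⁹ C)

The kinetic energy gained is K = qV = (1×1.60×10^-19)(513) = 8.21×10^-17 J.
v = √(2K/m) = 2.22×10^5 m/s.
r = mv/(qB) = (3.34×10^-27)(2.22×10^5) / [(1×1.60×10^-19)(0.455)] = 0.0102 m.

r ≈ 1.02 cm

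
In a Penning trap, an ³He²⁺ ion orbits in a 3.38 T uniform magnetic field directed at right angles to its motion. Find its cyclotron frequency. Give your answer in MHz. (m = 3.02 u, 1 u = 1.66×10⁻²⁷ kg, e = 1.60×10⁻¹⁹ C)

f = qB/(2πm) = (2×1.60×10^-19)(3.38) / [2π(5.01×10^-27)] = 3.43×10^7 Hz.

f ≈ 34.3 MHz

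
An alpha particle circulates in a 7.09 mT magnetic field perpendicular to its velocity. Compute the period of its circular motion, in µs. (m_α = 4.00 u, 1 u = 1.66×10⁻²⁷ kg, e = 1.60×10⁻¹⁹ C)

T ≈ 18.4 µs

The cyclotron period is independent of speed: T = 2πm/(qB).
T = 2π(6.64×10^-27) / [(2×1.60×10^-19)(7.09×10^-3)] = 1.84×10^-5 s.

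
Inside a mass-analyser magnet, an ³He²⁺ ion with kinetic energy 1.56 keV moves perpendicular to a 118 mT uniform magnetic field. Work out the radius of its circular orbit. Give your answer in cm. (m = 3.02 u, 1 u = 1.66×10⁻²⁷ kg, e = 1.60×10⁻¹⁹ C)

Convert the energy: K = 1.56 keV = 2.50×10^-16 J.
v = √(2K/m) = √(2·2.50×10^-16/5.01×10^-27) = 3.16×10^5 m/s.
r = mv/(qB) = (5.01×10^-27)(3.16×10^5) / [(2×1.60×10^-19)(0.118)] = 0.0419 m.

r ≈ 4.19 cm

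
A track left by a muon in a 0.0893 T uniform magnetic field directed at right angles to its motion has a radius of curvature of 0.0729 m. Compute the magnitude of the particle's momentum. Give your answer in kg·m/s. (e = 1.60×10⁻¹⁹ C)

Since qvB = mv²/r, the momentum p = mv = qBr.
p = (1×1.60×10^-19)(0.0893)(0.0729) = 1.04×10^-21 kg·m/s.

p ≈ 1.04×10^-21 kg·m/s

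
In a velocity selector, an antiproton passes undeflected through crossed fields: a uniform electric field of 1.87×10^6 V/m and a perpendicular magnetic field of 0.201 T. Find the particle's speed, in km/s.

v ≈ 9300 km/s

For zero net force, qE = qvB, so v = E/B.
v = (1.87×10^6) / (0.201) = 9.30×10^6 m/s.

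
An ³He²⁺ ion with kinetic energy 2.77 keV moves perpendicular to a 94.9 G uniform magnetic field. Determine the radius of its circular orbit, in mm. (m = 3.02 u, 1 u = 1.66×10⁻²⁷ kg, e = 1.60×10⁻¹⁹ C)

Convert the energy: K = 2.77 keV = 4.43×10^-16 J.
v = √(2K/m) = √(2·4.43×10^-16/5.01×10^-27) = 4.20×10^5 m/s.
r = mv/(qB) = (5.01×10^-27)(4.20×10^5) / [(2×1.60×10^-19)(9.49×10^-3)] = 0.694 m.

r ≈ 694 mm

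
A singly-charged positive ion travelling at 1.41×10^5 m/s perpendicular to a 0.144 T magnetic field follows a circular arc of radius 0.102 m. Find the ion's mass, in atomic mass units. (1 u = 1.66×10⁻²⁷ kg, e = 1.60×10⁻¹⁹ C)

qvB = mv²/r ⇒ m = qBr/v.
m = (1×1.60×10^-19)(0.144)(0.102) / (1.41×10^5) = 1.67×10^-26 kg = 10.0 u.

m ≈ 10.0 u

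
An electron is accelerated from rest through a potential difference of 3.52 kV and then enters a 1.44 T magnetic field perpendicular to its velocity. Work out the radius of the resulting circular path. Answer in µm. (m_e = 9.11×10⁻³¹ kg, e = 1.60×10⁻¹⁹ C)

The kinetic energy gained is K = qV = (1×1.60×10^-19)(3520) = 5.63×10^-16 J.
v = √(2K/m) = 3.52×10^7 m/s.
r = mv/(qB) = (9.11×10^-31)(3.52×10^7) / [(1×1.60×10^-19)(1.44)] = 1.39×10^-4 m.

r ≈ 139 µm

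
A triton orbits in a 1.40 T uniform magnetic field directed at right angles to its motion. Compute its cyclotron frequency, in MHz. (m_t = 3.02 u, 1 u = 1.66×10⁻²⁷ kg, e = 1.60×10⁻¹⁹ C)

f = qB/(2πm) = (1×1.60×10^-19)(1.40) / [2π(5.01×10^-27)] = 7.11×10^6 Hz.

f ≈ 7.11 MHz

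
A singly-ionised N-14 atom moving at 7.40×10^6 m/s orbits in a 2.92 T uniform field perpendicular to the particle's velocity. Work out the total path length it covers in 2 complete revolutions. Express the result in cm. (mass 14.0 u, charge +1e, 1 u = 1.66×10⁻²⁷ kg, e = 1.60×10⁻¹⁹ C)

L ≈ 463 cm

r = mv/(qB) = 0.368 m, so one revolution covers 2πr = 2.31 m.
In 2 revolutions: L = 2·2πr = 4.63 m.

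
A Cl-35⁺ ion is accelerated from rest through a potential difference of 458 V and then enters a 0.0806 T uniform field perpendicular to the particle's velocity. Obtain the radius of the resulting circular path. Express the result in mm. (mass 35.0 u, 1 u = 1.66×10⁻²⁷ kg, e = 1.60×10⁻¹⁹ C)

r ≈ 226 mm

The kinetic energy gained is K = qV = (1×1.60×10^-19)(458) = 7.33×10^-17 J.
v = √(2K/m) = 5.02×10^4 m/s.
r = mv/(qB) = (5.81×10^-26)(5.02×10^4) / [(1×1.60×10^-19)(0.0806)] = 0.226 m.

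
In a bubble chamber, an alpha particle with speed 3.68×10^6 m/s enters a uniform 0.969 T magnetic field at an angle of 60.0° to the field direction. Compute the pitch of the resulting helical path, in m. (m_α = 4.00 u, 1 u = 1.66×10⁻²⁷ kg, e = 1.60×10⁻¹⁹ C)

pitch ≈ 0.248 m

The velocity component along B is v∥ = v cos60.0° = 1.84×10^6 m/s.
The cyclotron period T = 2πm/(qB) = 1.35×10^-7 s is set by m, q, B alone.
Pitch = v∥·T = (1.84×10^6)(1.35×10^-7) = 0.248 m.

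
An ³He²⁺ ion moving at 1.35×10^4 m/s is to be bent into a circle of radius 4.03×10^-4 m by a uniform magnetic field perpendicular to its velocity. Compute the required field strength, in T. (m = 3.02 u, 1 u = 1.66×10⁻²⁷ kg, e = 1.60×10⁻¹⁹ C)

qvB = mv²/r gives B = mv/(qr).
B = (5.01×10^-27)(1.35×10^4) / [(2×1.60×10^-19)(4.03×10^-4)] = 0.525 T.

B ≈ 0.525 T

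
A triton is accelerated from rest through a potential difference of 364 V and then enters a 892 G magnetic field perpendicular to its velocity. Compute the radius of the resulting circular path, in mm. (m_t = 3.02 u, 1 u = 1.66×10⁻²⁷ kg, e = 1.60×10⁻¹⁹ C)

The kinetic energy gained is K = qV = (1×1.60×10^-19)(364) = 5.82×10^-17 J.
v = √(2K/m) = 1.52×10^5 m/s.
r = mv/(qB) = (5.01×10^-27)(1.52×10^5) / [(1×1.60×10^-19)(0.0892)] = 0.0535 m.

r ≈ 53.5 mm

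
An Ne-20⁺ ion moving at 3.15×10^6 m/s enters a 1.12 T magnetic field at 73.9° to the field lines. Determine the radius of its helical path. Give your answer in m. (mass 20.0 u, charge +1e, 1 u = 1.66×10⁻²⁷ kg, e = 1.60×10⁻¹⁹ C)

r ≈ 0.561 m

Only the perpendicular component v⊥ = v sin73.9° = 3.03×10^6 m/s is bent by the field.
r = m v⊥ /(qB) = (3.32×10^-26)(3.03×10^6) / [(1×1.60×10^-19)(1.12)] = 0.561 m.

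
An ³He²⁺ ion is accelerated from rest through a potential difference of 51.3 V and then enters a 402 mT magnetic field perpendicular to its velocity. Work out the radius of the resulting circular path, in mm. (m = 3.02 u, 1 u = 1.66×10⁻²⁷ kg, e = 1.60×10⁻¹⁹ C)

r ≈ 3.15 mm

The kinetic energy gained is K = qV = (2×1.60×10^-19)(51.3) = 1.64×10^-17 J.
v = √(2K/m) = 8.09×10^4 m/s.
r = mv/(qB) = (5.01×10^-27)(8.09×10^4) / [(2×1.60×10^-19)(0.402)] = 3.15×10^-3 m.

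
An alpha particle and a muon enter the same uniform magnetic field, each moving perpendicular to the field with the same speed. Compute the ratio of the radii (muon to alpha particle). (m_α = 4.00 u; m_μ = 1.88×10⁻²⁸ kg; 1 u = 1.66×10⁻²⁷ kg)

ratio ≈ 0.0566

r = mv/(qB) ⇒ at equal v, r ∝ m/q.
r_{muon}/r_{alpha particle} = 0.0566.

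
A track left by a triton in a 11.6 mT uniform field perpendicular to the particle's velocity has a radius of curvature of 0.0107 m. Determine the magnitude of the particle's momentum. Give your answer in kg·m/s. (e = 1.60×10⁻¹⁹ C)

Since qvB = mv²/r, the momentum p = mv = qBr.
p = (1×1.60×10^-19)(0.0116)(0.0107) = 1.99×10^-23 kg·m/s.

p ≈ 1.99×10^-23 kg·m/s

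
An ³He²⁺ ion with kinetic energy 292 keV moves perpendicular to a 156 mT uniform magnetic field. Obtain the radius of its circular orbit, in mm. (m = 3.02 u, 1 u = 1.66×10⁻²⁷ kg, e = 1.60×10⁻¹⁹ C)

r ≈ 434 mm

Convert the energy: K = 292 keV = 4.67×10^-14 J.
v = √(2K/m) = √(2·4.67×10^-14/5.01×10^-27) = 4.32×10^6 m/s.
r = mv/(qB) = (5.01×10^-27)(4.32×10^6) / [(2×1.60×10^-19)(0.156)] = 0.434 m.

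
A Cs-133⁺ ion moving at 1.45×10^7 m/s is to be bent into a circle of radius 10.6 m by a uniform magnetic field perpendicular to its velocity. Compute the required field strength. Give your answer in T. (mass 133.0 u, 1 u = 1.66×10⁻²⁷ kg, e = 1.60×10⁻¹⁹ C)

qvB = mv²/r gives B = mv/(qr).
B = (2.21×10^-25)(1.45×10^7) / [(1×1.60×10^-19)(10.6)] = 1.89 T.

B ≈ 1.89 T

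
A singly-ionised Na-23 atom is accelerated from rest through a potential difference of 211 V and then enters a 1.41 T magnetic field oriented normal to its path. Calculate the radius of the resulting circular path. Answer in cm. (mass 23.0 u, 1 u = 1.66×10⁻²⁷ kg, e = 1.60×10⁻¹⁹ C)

r ≈ 0.712 cm

The kinetic energy gained is K = qV = (1×1.60×10^-19)(211) = 3.38×10^-17 J.
v = √(2K/m) = 4.21×10^4 m/s.
r = mv/(qB) = (3.82×10^-26)(4.21×10^4) / [(1×1.60×10^-19)(1.41)] = 7.12×10^-3 m.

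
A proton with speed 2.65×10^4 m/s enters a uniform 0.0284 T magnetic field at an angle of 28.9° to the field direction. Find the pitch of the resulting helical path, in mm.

pitch ≈ 53.6 mm

The velocity component along B is v∥ = v cos28.9° = 2.32×10^4 m/s.
The cyclotron period T = 2πm/(qB) = 2.31×10^-6 s is set by m, q, B alone.
Pitch = v∥·T = (2.32×10^4)(2.31×10^-6) = 0.0536 m.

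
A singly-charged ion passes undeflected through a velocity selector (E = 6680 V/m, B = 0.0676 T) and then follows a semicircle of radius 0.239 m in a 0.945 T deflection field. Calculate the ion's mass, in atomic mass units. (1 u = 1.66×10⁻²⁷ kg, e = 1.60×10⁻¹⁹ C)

v = E/B₁ = 9.88×10^4 m/s.
From r = mv/(qB₂), m = qB₂r/v = (1×1.60×10^-19)(0.945)(0.239) / (9.88×10^4) = 3.66×10^-25 kg.
In atomic mass units: m = 3.66×10^-25 / 1.66×10^-27 = 220 u.

m ≈ 220 u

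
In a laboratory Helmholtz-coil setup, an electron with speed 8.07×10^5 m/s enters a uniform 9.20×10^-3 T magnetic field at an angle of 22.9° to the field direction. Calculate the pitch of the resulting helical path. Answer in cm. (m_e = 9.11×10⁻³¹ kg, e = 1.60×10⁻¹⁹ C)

pitch ≈ 0.289 cm

The velocity component along B is v∥ = v cos22.9° = 7.43×10^5 m/s.
The cyclotron period T = 2πm/(qB) = 3.89×10^-9 s is set by m, q, B alone.
Pitch = v∥·T = (7.43×10^5)(3.89×10^-9) = 2.89×10^-3 m.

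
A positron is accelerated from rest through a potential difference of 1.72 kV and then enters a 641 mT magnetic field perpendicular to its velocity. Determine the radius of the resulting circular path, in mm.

The kinetic energy gained is K = qV = (1×1.60×10^-19)(1720) = 2.75×10^-16 J.
v = √(2K/m) = 2.46×10^7 m/s.
r = mv/(qB) = (9.11×10^-31)(2.46×10^7) / [(1×1.60×10^-19)(0.641)] = 2.18×10^-4 m.

r ≈ 0.218 mm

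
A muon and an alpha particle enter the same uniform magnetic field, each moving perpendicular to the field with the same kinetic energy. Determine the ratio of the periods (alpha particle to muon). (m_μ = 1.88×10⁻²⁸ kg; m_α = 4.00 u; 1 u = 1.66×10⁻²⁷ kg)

ratio ≈ 17.7

T = 2πm/(qB) is independent of speed, so T₂/T₁ = (m₂/q₂)/(m₁/q₁).
T_{alpha particle}/T_{muon} = (6.64×10^-27/2e) / (1.88×10^-28/1e) = 17.7.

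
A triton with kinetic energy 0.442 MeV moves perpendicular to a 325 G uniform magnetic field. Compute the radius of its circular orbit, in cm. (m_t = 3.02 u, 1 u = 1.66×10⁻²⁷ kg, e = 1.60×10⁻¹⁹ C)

r ≈ 512 cm

Convert the energy: K = 0.442 MeV = 7.07×10^-14 J.
v = √(2K/m) = √(2·7.07×10^-14/5.01×10^-27) = 5.31×10^6 m/s.
r = mv/(qB) = (5.01×10^-27)(5.31×10^6) / [(1×1.60×10^-19)(0.0325)] = 5.12 m.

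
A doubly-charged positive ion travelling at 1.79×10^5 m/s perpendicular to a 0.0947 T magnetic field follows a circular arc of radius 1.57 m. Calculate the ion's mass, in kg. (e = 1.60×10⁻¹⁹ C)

qvB = mv²/r ⇒ m = qBr/v.
m = (2×1.60×10^-19)(0.0947)(1.57) / (1.79×10^5) = 2.66×10^-25 kg.

m ≈ 2.66×10^-25 kg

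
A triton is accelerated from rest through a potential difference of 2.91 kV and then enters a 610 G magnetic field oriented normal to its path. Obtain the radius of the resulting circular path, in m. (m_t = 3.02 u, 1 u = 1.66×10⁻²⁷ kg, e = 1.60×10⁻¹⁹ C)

The kinetic energy gained is K = qV = (1×1.60×10^-19)(2910) = 4.66×10^-16 J.
v = √(2K/m) = 4.31×10^5 m/s.
r = mv/(qB) = (5.01×10^-27)(4.31×10^5) / [(1×1.60×10^-19)(0.0610)] = 0.221 m.

r ≈ 0.221 m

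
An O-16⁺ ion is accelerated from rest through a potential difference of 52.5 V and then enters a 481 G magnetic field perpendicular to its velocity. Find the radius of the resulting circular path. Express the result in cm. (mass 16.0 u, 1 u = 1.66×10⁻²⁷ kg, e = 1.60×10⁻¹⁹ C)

r ≈ 8.68 cm

The kinetic energy gained is K = qV = (1×1.60×10^-19)(52.5) = 8.40×10^-18 J.
v = √(2K/m) = 2.52×10^4 m/s.
r = mv/(qB) = (2.66×10^-26)(2.52×10^4) / [(1×1.60×10^-19)(0.0481)] = 0.0868 m.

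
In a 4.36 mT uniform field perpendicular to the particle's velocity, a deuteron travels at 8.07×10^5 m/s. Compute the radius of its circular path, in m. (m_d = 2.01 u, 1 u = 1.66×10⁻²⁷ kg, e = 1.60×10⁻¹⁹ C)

r ≈ 3.86 m

The magnetic force provides the centripetal force: qvB = mv²/r, so r = mv/(qB).
r = (3.34×10^-27 kg)(8.07×10^5 m/s) / [(1×1.60×10^-19 C)(4.36×10^-3 T)] = 3.86 m.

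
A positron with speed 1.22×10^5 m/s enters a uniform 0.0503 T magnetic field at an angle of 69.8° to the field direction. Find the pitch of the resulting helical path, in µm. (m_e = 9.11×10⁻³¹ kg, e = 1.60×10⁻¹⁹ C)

pitch ≈ 30.0 µm

The velocity component along B is v∥ = v cos69.8° = 4.21×10^4 m/s.
The cyclotron period T = 2πm/(qB) = 7.11×10^-10 s is set by m, q, B alone.
Pitch = v∥·T = (4.21×10^4)(7.11×10^-10) = 3.00×10^-5 m.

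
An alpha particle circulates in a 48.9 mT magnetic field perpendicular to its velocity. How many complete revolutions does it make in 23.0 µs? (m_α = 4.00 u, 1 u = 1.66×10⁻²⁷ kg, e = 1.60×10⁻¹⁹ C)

N = 8

T = 2πm/(qB) = 2π(6.64×10^-27) / [(2×1.60×10^-19)(0.0489)] = 2.6662×10^-6 s.
N = t/T = 2.30×10^-5 / 2.6662×10^-6 ≈ 8.63, so 8 complete revolutions.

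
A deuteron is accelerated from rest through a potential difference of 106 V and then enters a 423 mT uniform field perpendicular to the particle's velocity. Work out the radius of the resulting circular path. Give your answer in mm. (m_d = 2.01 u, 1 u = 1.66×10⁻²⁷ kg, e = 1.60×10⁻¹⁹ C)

The kinetic energy gained is K = qV = (1×1.60×10^-19)(106) = 1.70×10^-17 J.
v = √(2K/m) = 1.01×10^5 m/s.
r = mv/(qB) = (3.34×10^-27)(1.01×10^5) / [(1×1.60×10^-19)(0.423)] = 4.97×10^-3 m.

r ≈ 4.97 mm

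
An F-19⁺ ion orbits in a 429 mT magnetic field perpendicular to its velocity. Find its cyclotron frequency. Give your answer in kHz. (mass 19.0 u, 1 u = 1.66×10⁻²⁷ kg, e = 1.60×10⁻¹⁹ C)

f ≈ 346 kHz

f = qB/(2πm) = (1×1.60×10^-19)(0.429) / [2π(3.15×10^-26)] = 3.46×10^5 Hz.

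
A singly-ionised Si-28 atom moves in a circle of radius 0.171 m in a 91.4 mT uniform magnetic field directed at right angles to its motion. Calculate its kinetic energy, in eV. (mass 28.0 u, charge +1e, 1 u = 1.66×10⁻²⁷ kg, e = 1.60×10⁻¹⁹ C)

v = qBr/m = (1×1.60×10^-19)(0.0914)(0.171) / (4.65×10^-26) = 5.38×10^4 m/s.
K = ½mv² = 0.5·(4.65×10^-26)·(5.38×10^4)² = 6.73×10^-17 J = 420 eV.

K ≈ 420 eV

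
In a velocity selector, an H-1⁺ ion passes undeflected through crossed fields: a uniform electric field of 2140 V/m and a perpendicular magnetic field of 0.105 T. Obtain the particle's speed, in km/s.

For zero net force, qE = qvB, so v = E/B.
v = (2140) / (0.105) = 2.04×10^4 m/s.

v ≈ 20.4 km/s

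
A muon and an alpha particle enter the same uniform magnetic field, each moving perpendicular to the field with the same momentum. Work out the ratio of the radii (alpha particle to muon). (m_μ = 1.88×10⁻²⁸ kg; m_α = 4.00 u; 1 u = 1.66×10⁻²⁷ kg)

ratio ≈ 0.500

r = p/(qB) ⇒ at equal p, r ∝ 1/q.
r_{alpha particle}/r_{muon} = 0.500.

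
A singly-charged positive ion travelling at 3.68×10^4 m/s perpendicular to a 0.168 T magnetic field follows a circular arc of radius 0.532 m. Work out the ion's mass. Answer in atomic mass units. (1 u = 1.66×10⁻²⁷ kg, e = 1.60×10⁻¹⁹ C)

qvB = mv²/r ⇒ m = qBr/v.
m = (1×1.60×10^-19)(0.168)(0.532) / (3.68×10^4) = 3.89×10^-25 kg = 234 u.

m ≈ 234 u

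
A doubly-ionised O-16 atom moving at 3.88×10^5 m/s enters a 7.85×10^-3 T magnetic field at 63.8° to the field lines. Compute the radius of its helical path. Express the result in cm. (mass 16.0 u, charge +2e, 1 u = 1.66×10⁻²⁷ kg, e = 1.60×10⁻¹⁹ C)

Only the perpendicular component v⊥ = v sin63.8° = 3.48×10^5 m/s is bent by the field.
r = m v⊥ /(qB) = (2.66×10^-26)(3.48×10^5) / [(2×1.60×10^-19)(7.85×10^-3)] = 3.68 m.

r ≈ 368 cm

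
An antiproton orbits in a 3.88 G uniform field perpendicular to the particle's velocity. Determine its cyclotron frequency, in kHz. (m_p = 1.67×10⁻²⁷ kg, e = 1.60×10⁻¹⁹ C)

f = qB/(2πm) = (1×1.60×10^-19)(3.88×10^-4) / [2π(1.67×10^-27)] = 5920 Hz.

f ≈ 5.92 kHz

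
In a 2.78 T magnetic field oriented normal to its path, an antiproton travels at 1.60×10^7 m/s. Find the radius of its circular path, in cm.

r ≈ 6.01 cm

The magnetic force provides the centripetal force: qvB = mv²/r, so r = mv/(qB).
r = (1.67×10^-27 kg)(1.60×10^7 m/s) / [(1×1.60×10^-19 C)(2.78 T)] = 0.0601 m.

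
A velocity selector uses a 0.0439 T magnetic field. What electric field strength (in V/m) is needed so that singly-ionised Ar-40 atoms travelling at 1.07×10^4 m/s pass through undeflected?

qE = qvB ⇒ E = vB = (1.07×10^4)(0.0439) = 470 V/m.

E ≈ 470 V/m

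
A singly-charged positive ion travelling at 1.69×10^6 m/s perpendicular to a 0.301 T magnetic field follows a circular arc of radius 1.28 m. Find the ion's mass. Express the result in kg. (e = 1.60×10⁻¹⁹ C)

m ≈ 3.65×10^-26 kg

qvB = mv²/r ⇒ m = qBr/v.
m = (1×1.60×10^-19)(0.301)(1.28) / (1.69×10^6) = 3.65×10^-26 kg.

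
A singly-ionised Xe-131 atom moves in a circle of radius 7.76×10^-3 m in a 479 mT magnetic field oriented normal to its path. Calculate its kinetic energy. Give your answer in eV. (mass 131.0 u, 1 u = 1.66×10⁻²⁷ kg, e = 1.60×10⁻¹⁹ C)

K ≈ 5.08 eV

v = qBr/m = (1×1.60×10^-19)(0.479)(7.76×10^-3) / (2.17×10^-25) = 2730 m/s.
K = ½mv² = 0.5·(2.17×10^-25)·(2730)² = 8.13×10^-19 J = 5.08 eV.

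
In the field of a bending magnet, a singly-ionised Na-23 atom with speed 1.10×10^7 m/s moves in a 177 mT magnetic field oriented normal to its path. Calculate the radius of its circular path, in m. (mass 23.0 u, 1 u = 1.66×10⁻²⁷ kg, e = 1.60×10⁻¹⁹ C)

The magnetic force provides the centripetal force: qvB = mv²/r, so r = mv/(qB).
r = (3.82×10^-26 kg)(1.10×10^7 m/s) / [(1×1.60×10^-19 C)(0.177 T)] = 14.8 m.

r ≈ 14.8 m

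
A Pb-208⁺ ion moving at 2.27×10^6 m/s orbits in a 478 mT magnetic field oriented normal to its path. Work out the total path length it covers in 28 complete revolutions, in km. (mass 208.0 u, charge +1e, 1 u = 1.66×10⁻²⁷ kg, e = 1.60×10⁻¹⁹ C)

L ≈ 1.80 km

r = mv/(qB) = 10.2 m, so one revolution covers 2πr = 64.4 m.
In 28 revolutions: L = 28·2πr = 1800 m.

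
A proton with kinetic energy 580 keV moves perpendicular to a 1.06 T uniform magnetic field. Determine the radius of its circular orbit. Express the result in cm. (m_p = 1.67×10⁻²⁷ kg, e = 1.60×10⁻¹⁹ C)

Convert the energy: K = 580 keV = 9.28×10^-14 J.
v = √(2K/m) = √(2·9.28×10^-14/1.67×10^-27) = 1.05×10^7 m/s.
r = mv/(qB) = (1.67×10^-27)(1.05×10^7) / [(1×1.60×10^-19)(1.06)] = 0.104 m.

r ≈ 10.4 cm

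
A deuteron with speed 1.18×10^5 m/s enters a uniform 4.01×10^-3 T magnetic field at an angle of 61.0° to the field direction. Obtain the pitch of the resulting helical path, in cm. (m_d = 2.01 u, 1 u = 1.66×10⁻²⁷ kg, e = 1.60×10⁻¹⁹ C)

The velocity component along B is v∥ = v cos61.0° = 5.72×10^4 m/s.
The cyclotron period T = 2πm/(qB) = 3.27×10^-5 s is set by m, q, B alone.
Pitch = v∥·T = (5.72×10^4)(3.27×10^-5) = 1.87 m.

pitch ≈ 187 cm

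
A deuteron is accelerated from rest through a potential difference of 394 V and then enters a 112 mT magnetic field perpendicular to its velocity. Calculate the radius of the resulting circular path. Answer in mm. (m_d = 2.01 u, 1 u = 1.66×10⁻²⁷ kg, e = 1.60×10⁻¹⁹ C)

r ≈ 36.2 mm

The kinetic energy gained is K = qV = (1×1.60×10^-19)(394) = 6.30×10^-17 J.
v = √(2K/m) = 1.94×10^5 m/s.
r = mv/(qB) = (3.34×10^-27)(1.94×10^5) / [(1×1.60×10^-19)(0.112)] = 0.0362 m.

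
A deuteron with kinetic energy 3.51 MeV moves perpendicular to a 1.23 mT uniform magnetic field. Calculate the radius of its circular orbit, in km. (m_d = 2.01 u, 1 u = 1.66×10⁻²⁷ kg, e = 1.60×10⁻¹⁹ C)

Convert the energy: K = 3.51 MeV = 5.62×10^-13 J.
v = √(2K/m) = √(2·5.62×10^-13/3.34×10^-27) = 1.83×10^7 m/s.
r = mv/(qB) = (3.34×10^-27)(1.83×10^7) / [(1×1.60×10^-19)(1.23×10^-3)] = 311 m.

r ≈ 0.311 km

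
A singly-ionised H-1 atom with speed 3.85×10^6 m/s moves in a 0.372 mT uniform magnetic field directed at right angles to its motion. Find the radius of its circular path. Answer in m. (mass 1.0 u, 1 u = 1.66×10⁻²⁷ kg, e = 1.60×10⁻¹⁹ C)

The magnetic force provides the centripetal force: qvB = mv²/r, so r = mv/(qB).
r = (1.66×10^-27 kg)(3.85×10^6 m/s) / [(1×1.60×10^-19 C)(3.72×10^-4 T)] = 107 m.

r ≈ 107 m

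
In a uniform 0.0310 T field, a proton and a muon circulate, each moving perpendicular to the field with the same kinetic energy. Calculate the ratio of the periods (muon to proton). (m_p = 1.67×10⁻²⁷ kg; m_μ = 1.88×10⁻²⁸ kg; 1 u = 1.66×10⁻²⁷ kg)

ratio ≈ 0.113

T = 2πm/(qB) is independent of speed, so T₂/T₁ = (m₂/q₂)/(m₁/q₁).
T_{muon}/T_{proton} = (1.88×10^-28/1e) / (1.67×10^-27/1e) = 0.113.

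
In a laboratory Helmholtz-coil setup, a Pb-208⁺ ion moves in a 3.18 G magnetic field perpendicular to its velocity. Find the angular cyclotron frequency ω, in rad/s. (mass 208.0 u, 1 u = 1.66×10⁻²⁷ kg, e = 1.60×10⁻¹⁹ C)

ω = qB/m = (1×1.60×10^-19)(3.18×10^-4) / (3.45×10^-25) = 147 rad/s.

ω ≈ 147 rad/s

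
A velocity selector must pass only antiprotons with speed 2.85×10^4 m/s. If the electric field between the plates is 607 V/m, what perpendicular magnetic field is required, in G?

qE = qvB ⇒ B = E/v = (607) / (2.85×10^4) = 0.0213 T.

B ≈ 213 G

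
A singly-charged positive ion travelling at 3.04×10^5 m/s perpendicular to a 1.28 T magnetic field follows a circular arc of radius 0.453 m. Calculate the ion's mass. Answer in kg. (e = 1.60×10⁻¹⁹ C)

m ≈ 3.05×10^-25 kg

qvB = mv²/r ⇒ m = qBr/v.
m = (1×1.60×10^-19)(1.28)(0.453) / (3.04×10^5) = 3.05×10^-25 kg.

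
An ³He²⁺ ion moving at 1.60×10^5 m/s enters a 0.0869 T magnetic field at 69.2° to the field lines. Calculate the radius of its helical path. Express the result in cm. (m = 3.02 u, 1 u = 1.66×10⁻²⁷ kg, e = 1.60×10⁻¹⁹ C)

Only the perpendicular component v⊥ = v sin69.2° = 1.50×10^5 m/s is bent by the field.
r = m v⊥ /(qB) = (5.01×10^-27)(1.50×10^5) / [(2×1.60×10^-19)(0.0869)] = 0.0270 m.

r ≈ 2.70 cm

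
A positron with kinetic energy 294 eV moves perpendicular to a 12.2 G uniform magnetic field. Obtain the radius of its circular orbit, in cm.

r ≈ 4.74 cm

Convert the energy: K = 294 eV = 4.70×10^-17 J.
v = √(2K/m) = √(2·4.70×10^-17/9.11×10^-31) = 1.02×10^7 m/s.
r = mv/(qB) = (9.11×10^-31)(1.02×10^7) / [(1×1.60×10^-19)(1.22×10^-3)] = 0.0474 m.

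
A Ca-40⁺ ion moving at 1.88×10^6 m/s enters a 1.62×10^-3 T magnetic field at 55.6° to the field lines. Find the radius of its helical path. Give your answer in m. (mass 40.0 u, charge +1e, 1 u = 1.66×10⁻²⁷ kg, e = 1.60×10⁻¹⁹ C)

Only the perpendicular component v⊥ = v sin55.6° = 1.55×10^6 m/s is bent by the field.
r = m v⊥ /(qB) = (6.64×10^-26)(1.55×10^6) / [(1×1.60×10^-19)(1.62×10^-3)] = 397 m.

r ≈ 397 m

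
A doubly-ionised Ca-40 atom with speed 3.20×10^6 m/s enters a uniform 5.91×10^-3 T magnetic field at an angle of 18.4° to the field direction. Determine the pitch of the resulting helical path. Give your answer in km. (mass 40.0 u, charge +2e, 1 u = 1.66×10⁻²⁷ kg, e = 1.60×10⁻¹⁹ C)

pitch ≈ 0.670 km

The velocity component along B is v∥ = v cos18.4° = 3.04×10^6 m/s.
The cyclotron period T = 2πm/(qB) = 2.21×10^-4 s is set by m, q, B alone.
Pitch = v∥·T = (3.04×10^6)(2.21×10^-4) = 670 m.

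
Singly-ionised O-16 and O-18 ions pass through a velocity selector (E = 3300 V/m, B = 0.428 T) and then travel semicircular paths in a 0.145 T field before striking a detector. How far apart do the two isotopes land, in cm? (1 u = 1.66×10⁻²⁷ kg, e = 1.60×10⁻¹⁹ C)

Δd ≈ 0.221 cm

Both emerge at v = E/B₁ = 7710 m/s.
r = mv/(qB₂), so r₁ = 8.83×10^-3 m and r₂ = 9.93×10^-3 m, giving Δr = 1.10×10^-3 m.
After a semicircle each ion lands a diameter 2r from the entry slit, so the separation is 2Δr = 2.21×10^-3 m.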